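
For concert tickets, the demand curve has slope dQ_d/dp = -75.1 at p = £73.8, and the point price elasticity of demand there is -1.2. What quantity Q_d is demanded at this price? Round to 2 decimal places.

Ed = (dQ_d/dp)·(p/Q_d) ⇒ Q_d = (dQ_d/dp)·p/Ed = (-75.1)·73.8/(-1.2) = 4618.65

4618.65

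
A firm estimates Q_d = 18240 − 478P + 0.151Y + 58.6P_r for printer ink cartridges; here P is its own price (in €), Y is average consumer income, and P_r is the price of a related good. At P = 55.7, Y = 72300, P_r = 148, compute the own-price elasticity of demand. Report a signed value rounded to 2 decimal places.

-2.38

At the given values, Q_d = 18240 − 478(55.7) + 0.151(72300) + 58.6(148) = 11205.5.
∂Q_d/∂P = −478.
E = (-478) × (55.7/11205.5) = -2.3760…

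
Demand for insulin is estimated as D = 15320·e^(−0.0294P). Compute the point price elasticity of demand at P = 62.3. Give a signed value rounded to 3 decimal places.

-1.832

dD/dP = −0.0294·D = -72.1346. At P = 62.3, D = 2453.56.
Ed = (dD/dP)·(P/D) = (-72.1346) × (62.3/2453.56) = -1.83162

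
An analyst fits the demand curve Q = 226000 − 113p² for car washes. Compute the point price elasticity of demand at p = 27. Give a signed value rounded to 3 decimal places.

-1.147

dQ/dp = −2·113·p = -6102. At p = 27, Q = 143623.
Ed = (dQ/dp)·(p/Q) = (-6102) × (27/143623) = -1.14712…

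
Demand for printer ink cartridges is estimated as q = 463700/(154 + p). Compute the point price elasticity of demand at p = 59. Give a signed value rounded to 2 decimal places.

-0.28

dq/dp = −463700/(154 + p)² = -10.2206. At p = 59, q = 2177.
Ed = (dq/dp)·(p/q) = (-10.2206) × (59/2177) = -0.2769…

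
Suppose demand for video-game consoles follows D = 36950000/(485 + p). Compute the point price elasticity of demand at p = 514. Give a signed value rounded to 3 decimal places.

dD/dp = −36950000/(485 + p)² = -37.024. At p = 514, D = 36987.
Ed = (dD/dp)·(p/D) = (-37.024) × (514/36987) = -0.51451…

-0.515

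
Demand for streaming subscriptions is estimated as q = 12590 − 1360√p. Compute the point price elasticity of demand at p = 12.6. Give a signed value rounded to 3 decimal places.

-0.311

dq/dp = −1360/(2√p) = -191.568. At p = 12.6, q = 7762.48.
Ed = (dq/dp)·(p/q) = (-191.568) × (12.6/7762.48) = -0.31095…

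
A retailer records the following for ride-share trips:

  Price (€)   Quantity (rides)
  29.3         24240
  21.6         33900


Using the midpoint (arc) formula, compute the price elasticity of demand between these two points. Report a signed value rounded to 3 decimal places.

-1.098

%ΔQ = (33900 − 24240) / [(24240 + 33900)/2] = 9660/29070 = 0.332301…
%ΔP = (21.6 − 29.3) / [(29.3 + 21.6)/2] = -7.7/25.45 = -0.302554…
Arc Ed = %ΔQ / %ΔP = (9660/29070) / (-7.7/25.45) = -1.09832…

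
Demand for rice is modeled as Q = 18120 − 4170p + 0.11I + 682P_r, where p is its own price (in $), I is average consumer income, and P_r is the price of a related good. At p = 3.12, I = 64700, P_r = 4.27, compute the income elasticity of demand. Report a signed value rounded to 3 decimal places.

At the given values, Q = 18120 − 4170(3.12) + 0.11(64700) + 682(4.27) = 15138.74.
∂Q/∂I = 0.11.
E = (0.11) × (64700/15138.74) = 0.47011…

0.470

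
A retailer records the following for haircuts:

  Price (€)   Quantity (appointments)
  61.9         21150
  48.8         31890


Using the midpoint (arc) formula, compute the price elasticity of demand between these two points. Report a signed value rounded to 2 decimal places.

-1.71

%ΔQ = (31890 − 21150) / [(21150 + 31890)/2] = 10740/26520 = 0.404977…
%ΔP = (48.8 − 61.9) / [(61.9 + 48.8)/2] = -13.1/55.35 = -0.236675…
Arc Ed = %ΔQ / %ΔP = (10740/26520) / (-13.1/55.35) = -1.7111…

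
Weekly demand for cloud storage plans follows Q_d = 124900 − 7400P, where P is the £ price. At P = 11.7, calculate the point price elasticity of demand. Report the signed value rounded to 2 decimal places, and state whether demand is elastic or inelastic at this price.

dQ_d/dP = −7400. At P = 11.7, Q_d = 124900 − 7400(11.7) = 38320.
Ed = (dQ_d/dP)·(P/Q_d) = −7400 × (11.7/38320) = -2.2593…
|Ed| = 2.26 > 1, so demand is elastic.

-2.26; elastic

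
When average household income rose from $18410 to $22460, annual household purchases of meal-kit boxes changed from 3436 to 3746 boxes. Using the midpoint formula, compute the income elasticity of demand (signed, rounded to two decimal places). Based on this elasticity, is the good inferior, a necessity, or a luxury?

0.44; necessity

%ΔQ = (3746 − 3436)/[( 3436 + 3746)/2] = 310/3591 = 0.086326…
%ΔIncome = (22460 − 18410)/[( 18410 + 22460)/2] = 4050/20435 = 0.198189…
E_income = (310/3591) / (4050/20435) = 0.4355…
0 < E_income < 1 ⇒ normal good, necessity.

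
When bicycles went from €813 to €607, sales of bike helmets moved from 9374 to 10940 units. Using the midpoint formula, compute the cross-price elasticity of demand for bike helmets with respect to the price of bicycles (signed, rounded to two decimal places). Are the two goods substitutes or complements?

%ΔQ_{bike helmets} = (10940 − 9374)/avg = 1566/10157 = 0.154179…
%ΔP_{bicycles} = (607 − 813)/avg = -206/710 = -0.290140…
E_cross = (1566/10157) / (-206/710) = -0.5313…
E_cross < 0 ⇒ the goods are complements.

-0.53; complements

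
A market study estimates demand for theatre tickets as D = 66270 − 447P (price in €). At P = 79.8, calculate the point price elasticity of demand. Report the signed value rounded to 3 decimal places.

-1.166

dD/dP = −447. At P = 79.8, D = 66270 − 447(79.8) = 30599.4.
Ed = (dD/dP)·(P/D) = −447 × (79.8/30599.4) = -1.16572…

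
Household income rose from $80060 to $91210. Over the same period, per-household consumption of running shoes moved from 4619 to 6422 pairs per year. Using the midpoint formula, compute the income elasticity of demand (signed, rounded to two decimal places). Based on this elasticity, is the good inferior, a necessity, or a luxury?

2.51; luxury

%ΔQ = (6422 − 4619)/[( 4619 + 6422)/2] = 1803/5520.5 = 0.326600…
%ΔIncome = (91210 − 80060)/[( 80060 + 91210)/2] = 11150/85635 = 0.130203…
E_income = (1803/5520.5) / (11150/85635) = 2.5083…
E_income > 1 ⇒ normal good, luxury.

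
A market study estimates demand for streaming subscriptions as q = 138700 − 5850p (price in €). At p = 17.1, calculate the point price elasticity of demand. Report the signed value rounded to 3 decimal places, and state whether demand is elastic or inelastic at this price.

-2.587; elastic

dq/dp = −5850. At p = 17.1, q = 138700 − 5850(17.1) = 38665.
Ed = (dq/dp)·(p/q) = −5850 × (17.1/38665) = -2.58722…
|Ed| = 2.587 > 1, so demand is elastic.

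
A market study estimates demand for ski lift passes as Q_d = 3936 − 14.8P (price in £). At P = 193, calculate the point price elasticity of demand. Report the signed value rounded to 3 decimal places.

-2.646

dQ_d/dP = −14.8. At P = 193, Q_d = 3936 − 14.8(193) = 1079.6.
Ed = (dQ_d/dP)·(P/Q_d) = −14.8 × (193/1079.6) = -2.64579…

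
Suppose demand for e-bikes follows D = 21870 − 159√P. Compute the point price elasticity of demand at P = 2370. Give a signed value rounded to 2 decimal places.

-0.27

dD/dP = −159/(2√P) = -1.63303. At P = 2370, D = 14129.5.
Ed = (dD/dP)·(P/D) = (-1.63303) × (2370/14129.5) = -0.2739…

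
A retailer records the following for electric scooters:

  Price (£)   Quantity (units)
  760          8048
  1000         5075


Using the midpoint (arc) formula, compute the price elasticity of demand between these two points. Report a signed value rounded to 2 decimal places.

%ΔQ = (5075 − 8048) / [(8048 + 5075)/2] = -2973/6561.5 = -0.453097…
%ΔP = (1000 − 760) / [(760 + 1000)/2] = 240/880 = 0.272727…
Arc Ed = %ΔQ / %ΔP = (-2973/6561.5) / (240/880) = -1.6613…

-1.66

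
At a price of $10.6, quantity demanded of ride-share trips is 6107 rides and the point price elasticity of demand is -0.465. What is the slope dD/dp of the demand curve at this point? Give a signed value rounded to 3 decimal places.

Ed = (dD/dp)·(p/D) ⇒ dD/dp = Ed·D/p = (-0.465)·6107/10.6 = -267.90141…

-267.901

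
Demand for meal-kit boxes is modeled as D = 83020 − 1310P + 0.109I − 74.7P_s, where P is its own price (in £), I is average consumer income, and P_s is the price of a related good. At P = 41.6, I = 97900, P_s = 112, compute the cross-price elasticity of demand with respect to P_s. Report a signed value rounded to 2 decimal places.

At the given values, D = 83020 − 1310(41.6) + 0.109(97900) − 74.7(112) = 30828.7.
∂D/∂P_s = -74.7.
E = (-74.7) × (112/30828.7) = -0.2713…

-0.27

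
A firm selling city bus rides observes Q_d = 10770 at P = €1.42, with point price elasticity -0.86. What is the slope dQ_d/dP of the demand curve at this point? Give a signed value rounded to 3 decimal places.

-6522.676

Ed = (dQ_d/dP)·(P/Q_d) ⇒ dQ_d/dP = Ed·Q_d/P = (-0.86)·10770/1.42 = -6522.67605…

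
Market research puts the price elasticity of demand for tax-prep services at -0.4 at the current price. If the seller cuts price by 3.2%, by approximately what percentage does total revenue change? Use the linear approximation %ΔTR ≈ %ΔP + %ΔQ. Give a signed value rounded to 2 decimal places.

%ΔQ ≈ Ed × %ΔP = (-0.4) × (-3.2%) = +1.2800%
%ΔTR ≈ %ΔP + %ΔQ = (-3.2%) + (+1.2800%) = -1.9200%

-1.92%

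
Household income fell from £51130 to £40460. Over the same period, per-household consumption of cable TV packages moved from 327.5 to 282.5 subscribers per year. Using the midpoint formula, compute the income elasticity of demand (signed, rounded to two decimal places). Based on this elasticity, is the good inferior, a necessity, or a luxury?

%ΔQ = (282.5 − 327.5)/[( 327.5 + 282.5)/2] = -45/305 = -0.147540…
%ΔIncome = (40460 − 51130)/[( 51130 + 40460)/2] = -10670/45795 = -0.232994…
E_income = (-45/305) / (-10670/45795) = 0.6332…
0 < E_income < 1 ⇒ normal good, necessity.

0.63; necessity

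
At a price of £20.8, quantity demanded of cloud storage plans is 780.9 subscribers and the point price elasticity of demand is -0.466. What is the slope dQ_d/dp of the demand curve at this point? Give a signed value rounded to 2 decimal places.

Ed = (dQ_d/dp)·(p/Q_d) ⇒ dQ_d/dp = Ed·Q_d/p = (-0.466)·780.9/20.8 = -17.4951…

-17.50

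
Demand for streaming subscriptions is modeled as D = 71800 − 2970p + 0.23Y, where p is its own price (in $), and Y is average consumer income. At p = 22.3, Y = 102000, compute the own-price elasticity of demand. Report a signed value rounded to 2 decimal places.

-2.28

At the given values, D = 71800 − 2970(22.3) + 0.23(102000) = 29029.
∂D/∂p = −2970.
E = (-2970) × (22.3/29029) = -2.2815…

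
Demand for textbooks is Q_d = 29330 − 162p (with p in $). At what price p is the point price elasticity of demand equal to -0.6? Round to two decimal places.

67.89

Ed = −162p/(29330 − 162p). Set this equal to -0.6:
162p = 0.6·(29330 − 162p) ⇒ 162p(1 + 0.6) = 0.6·29330
p = 0.6·29330 / (162·1.6) = 67.8935…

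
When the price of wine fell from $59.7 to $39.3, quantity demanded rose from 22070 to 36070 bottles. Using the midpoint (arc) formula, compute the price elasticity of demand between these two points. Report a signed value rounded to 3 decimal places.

%ΔQ = (36070 − 22070) / [(22070 + 36070)/2] = 14000/29070 = 0.481596…
%ΔP = (39.3 − 59.7) / [(59.7 + 39.3)/2] = -20.4/49.5 = -0.412121…
Arc Ed = %ΔQ / %ΔP = (14000/29070) / (-20.4/49.5) = -1.16857…

-1.169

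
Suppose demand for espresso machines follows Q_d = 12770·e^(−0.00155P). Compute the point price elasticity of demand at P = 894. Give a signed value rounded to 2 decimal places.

dQ_d/dP = −0.00155·Q_d = -4.95132. At P = 894, Q_d = 3194.4.
Ed = (dQ_d/dP)·(P/Q_d) = (-4.95132) × (894/3194.4) = -1.3857

-1.39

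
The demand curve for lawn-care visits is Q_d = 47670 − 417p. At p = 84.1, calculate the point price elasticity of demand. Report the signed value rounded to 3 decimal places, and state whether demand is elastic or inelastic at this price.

dQ_d/dp = −417. At p = 84.1, Q_d = 47670 − 417(84.1) = 12600.3.
Ed = (dQ_d/dp)·(p/Q_d) = −417 × (84.1/12600.3) = -2.78324…
|Ed| = 2.783 > 1, so demand is elastic.

-2.783; elastic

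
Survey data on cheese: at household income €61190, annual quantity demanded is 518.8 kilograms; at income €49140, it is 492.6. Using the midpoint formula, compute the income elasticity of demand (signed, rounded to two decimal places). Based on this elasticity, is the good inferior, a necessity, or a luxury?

%ΔQ = (492.6 − 518.8)/[( 518.8 + 492.6)/2] = -26.2/505.7 = -0.051809…
%ΔIncome = (49140 − 61190)/[( 61190 + 49140)/2] = -12050/55165 = -0.218435…
E_income = (-26.2/505.7) / (-12050/55165) = 0.2371…
0 < E_income < 1 ⇒ normal good, necessity.

0.24; necessity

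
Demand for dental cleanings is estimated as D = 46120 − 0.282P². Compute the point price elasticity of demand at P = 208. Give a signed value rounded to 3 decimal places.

dD/dP = −2·0.282·P = -117.312. At P = 208, D = 33919.552.
Ed = (dD/dP)·(P/D) = (-117.312) × (208/33919.552) = -0.71937…

-0.719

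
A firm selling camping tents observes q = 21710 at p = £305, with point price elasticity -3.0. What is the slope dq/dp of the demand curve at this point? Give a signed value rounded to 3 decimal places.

Ed = (dq/dp)·(p/q) ⇒ dq/dp = Ed·q/p = (-3.0)·21710/305 = -213.54098…

-213.541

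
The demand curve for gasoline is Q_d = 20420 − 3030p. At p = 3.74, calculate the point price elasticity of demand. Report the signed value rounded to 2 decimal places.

dQ_d/dp = −3030. At p = 3.74, Q_d = 20420 − 3030(3.74) = 9087.8.
Ed = (dQ_d/dp)·(p/Q_d) = −3030 × (3.74/9087.8) = -1.2469…

-1.25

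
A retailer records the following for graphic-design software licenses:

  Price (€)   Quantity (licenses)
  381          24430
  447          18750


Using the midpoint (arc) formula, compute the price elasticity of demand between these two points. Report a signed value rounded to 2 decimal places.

-1.65

%ΔQ = (18750 − 24430) / [(24430 + 18750)/2] = -5680/21590 = -0.263084…
%ΔP = (447 − 381) / [(381 + 447)/2] = 66/414 = 0.159420…
Arc Ed = %ΔQ / %ΔP = (-5680/21590) / (66/414) = -1.6502…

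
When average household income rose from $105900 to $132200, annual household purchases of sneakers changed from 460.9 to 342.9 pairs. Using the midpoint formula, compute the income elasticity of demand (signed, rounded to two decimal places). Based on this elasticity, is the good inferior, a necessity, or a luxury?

-1.33; inferior

%ΔQ = (342.9 − 460.9)/[( 460.9 + 342.9)/2] = -118/401.9 = -0.293605…
%ΔIncome = (132200 − 105900)/[( 105900 + 132200)/2] = 26300/119050 = 0.220915…
E_income = (-118/401.9) / (26300/119050) = -1.3290…
E_income < 0 ⇒ inferior good.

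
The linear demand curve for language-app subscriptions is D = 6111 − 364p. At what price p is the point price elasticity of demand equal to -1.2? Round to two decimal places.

Ed = −364p/(6111 − 364p). Set this equal to -1.2:
364p = 1.2·(6111 − 364p) ⇒ 364p(1 + 1.2) = 1.2·6111
p = 1.2·6111 / (364·2.2) = 9.1573…

9.16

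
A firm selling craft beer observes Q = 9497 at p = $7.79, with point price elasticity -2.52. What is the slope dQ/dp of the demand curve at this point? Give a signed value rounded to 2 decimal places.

-3072.20

Ed = (dQ/dp)·(p/Q) ⇒ dQ/dp = Ed·Q/p = (-2.52)·9497/7.79 = -3072.2002…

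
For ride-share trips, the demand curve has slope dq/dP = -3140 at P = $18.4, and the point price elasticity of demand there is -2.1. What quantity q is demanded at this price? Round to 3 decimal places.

Ed = (dq/dP)·(P/q) ⇒ q = (dq/dP)·P/Ed = (-3140)·18.4/(-2.1) = 27512.38095…

27512.381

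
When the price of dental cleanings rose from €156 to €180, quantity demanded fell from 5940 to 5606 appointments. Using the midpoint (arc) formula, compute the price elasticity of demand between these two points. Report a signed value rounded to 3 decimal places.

%ΔQ = (5606 − 5940) / [(5940 + 5606)/2] = -334/5773 = -0.057855…
%ΔP = (180 − 156) / [(156 + 180)/2] = 24/168 = 0.142857…
Arc Ed = %ΔQ / %ΔP = (-334/5773) / (24/168) = -0.40498…

-0.405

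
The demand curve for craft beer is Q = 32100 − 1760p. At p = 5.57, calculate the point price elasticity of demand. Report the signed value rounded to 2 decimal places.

dQ/dp = −1760. At p = 5.57, Q = 32100 − 1760(5.57) = 22296.8.
Ed = (dQ/dp)·(p/Q) = −1760 × (5.57/22296.8) = -0.4396…

-0.44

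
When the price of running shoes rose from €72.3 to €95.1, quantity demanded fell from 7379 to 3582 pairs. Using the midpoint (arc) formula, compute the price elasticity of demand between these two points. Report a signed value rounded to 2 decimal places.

-2.54

%ΔQ = (3582 − 7379) / [(7379 + 3582)/2] = -3797/5480.5 = -0.692819…
%ΔP = (95.1 − 72.3) / [(72.3 + 95.1)/2] = 22.8/83.7 = 0.272401…
Arc Ed = %ΔQ / %ΔP = (-3797/5480.5) / (22.8/83.7) = -2.5433…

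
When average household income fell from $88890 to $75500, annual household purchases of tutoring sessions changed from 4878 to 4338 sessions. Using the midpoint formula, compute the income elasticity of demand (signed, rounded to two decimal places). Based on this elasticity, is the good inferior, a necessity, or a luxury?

0.72; necessity

%ΔQ = (4338 − 4878)/[( 4878 + 4338)/2] = -540/4608 = -0.117187…
%ΔIncome = (75500 − 88890)/[( 88890 + 75500)/2] = -13390/82195 = -0.162905…
E_income = (-540/4608) / (-13390/82195) = 0.7193…
0 < E_income < 1 ⇒ normal good, necessity.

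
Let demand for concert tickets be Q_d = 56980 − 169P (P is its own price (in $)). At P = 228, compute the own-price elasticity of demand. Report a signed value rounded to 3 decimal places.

-2.089

At the given values, Q_d = 56980 − 169(228) = 18448.
∂Q_d/∂P = −169.
E = (-169) × (228/18448) = -2.08868…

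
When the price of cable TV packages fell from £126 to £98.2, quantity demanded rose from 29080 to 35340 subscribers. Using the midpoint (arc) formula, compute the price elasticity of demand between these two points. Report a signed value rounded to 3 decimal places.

-0.784

%ΔQ = (35340 − 29080) / [(29080 + 35340)/2] = 6260/32210 = 0.194349…
%ΔP = (98.2 − 126) / [(126 + 98.2)/2] = -27.8/112.1 = -0.247992…
Arc Ed = %ΔQ / %ΔP = (6260/32210) / (-27.8/112.1) = -0.78369…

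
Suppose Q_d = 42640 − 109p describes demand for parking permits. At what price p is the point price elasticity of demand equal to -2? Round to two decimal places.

Ed = −109p/(42640 − 109p). Set this equal to -2:
109p = 2·(42640 − 109p) ⇒ 109p(1 + 2) = 2·42640
p = 2·42640 / (109·3) = 260.7951…

260.80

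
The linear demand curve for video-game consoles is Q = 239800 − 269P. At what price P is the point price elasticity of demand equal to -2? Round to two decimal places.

594.30

Ed = −269P/(239800 − 269P). Set this equal to -2:
269P = 2·(239800 − 269P) ⇒ 269P(1 + 2) = 2·239800
P = 2·239800 / (269·3) = 594.2998…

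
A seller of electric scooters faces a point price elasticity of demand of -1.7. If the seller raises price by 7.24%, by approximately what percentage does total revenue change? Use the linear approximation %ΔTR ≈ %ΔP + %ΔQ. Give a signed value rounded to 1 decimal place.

%ΔQ ≈ Ed × %ΔP = (-1.7) × (+7.24%) = -12.3080%
%ΔTR ≈ %ΔP + %ΔQ = (+7.24%) + (-12.3080%) = -5.0680%

-5.1%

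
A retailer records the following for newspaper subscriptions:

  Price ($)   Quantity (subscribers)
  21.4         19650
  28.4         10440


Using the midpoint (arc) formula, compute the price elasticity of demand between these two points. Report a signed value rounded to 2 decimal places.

-2.18

%ΔQ = (10440 − 19650) / [(19650 + 10440)/2] = -9210/15045 = -0.612163…
%ΔP = (28.4 − 21.4) / [(21.4 + 28.4)/2] = 7/24.9 = 0.281124…
Arc Ed = %ΔQ / %ΔP = (-9210/15045) / (7/24.9) = -2.1775…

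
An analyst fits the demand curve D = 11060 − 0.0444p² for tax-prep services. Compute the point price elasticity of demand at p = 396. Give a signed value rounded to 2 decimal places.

-3.40

dD/dp = −2·0.0444·p = -35.1648. At p = 396, D = 4097.3696.
Ed = (dD/dp)·(p/D) = (-35.1648) × (396/4097.3696) = -3.3985…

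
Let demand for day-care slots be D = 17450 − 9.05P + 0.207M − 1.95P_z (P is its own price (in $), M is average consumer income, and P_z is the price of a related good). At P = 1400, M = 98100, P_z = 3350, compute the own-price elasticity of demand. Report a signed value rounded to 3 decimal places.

At the given values, D = 17450 − 9.05(1400) + 0.207(98100) − 1.95(3350) = 18554.2.
∂D/∂P = −9.05.
E = (-9.05) × (1400/18554.2) = -0.68286…

-0.683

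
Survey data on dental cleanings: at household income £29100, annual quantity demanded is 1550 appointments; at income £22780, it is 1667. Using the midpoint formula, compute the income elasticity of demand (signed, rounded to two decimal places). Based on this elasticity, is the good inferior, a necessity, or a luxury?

-0.30; inferior

%ΔQ = (1667 − 1550)/[( 1550 + 1667)/2] = 117/1608.5 = 0.072738…
%ΔIncome = (22780 − 29100)/[( 29100 + 22780)/2] = -6320/25940 = -0.243639…
E_income = (117/1608.5) / (-6320/25940) = -0.2985…
E_income < 0 ⇒ inferior good.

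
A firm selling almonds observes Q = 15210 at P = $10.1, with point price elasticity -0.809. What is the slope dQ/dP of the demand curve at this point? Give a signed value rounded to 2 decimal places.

-1218.31

Ed = (dQ/dP)·(P/Q) ⇒ dQ/dP = Ed·Q/P = (-0.809)·15210/10.1 = -1218.3059…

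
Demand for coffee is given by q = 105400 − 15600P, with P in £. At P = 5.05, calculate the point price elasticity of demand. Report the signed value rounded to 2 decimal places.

dq/dP = −15600. At P = 5.05, q = 105400 − 15600(5.05) = 26620.
Ed = (dq/dP)·(P/q) = −15600 × (5.05/26620) = -2.9594…

-2.96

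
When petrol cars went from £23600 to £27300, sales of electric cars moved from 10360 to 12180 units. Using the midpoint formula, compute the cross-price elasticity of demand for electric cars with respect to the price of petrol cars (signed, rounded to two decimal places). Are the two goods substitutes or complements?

1.11; substitutes

%ΔQ_{electric cars} = (12180 − 10360)/avg = 1820/11270 = 0.161490…
%ΔP_{petrol cars} = (27300 − 23600)/avg = 3700/25450 = 0.145383…
E_cross = (1820/11270) / (3700/25450) = 1.1107…
E_cross > 0 ⇒ the goods are substitutes.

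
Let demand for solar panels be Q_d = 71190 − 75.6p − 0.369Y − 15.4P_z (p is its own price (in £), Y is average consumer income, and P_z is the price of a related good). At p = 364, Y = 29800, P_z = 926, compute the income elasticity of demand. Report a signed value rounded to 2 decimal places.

At the given values, Q_d = 71190 − 75.6(364) − 0.369(29800) − 15.4(926) = 18415.
∂Q_d/∂Y = -0.369.
E = (-0.369) × (29800/18415) = -0.5971…

-0.60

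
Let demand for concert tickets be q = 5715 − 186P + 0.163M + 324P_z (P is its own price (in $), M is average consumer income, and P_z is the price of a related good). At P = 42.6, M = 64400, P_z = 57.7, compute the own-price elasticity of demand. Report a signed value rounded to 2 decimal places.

At the given values, q = 5715 − 186(42.6) + 0.163(64400) + 324(57.7) = 26983.4.
∂q/∂P = −186.
E = (-186) × (42.6/26983.4) = -0.2936…

-0.29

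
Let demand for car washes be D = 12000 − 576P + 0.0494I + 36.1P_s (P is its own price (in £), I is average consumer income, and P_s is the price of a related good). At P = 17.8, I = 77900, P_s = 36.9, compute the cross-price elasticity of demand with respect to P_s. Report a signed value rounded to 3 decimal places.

0.192

At the given values, D = 12000 − 576(17.8) + 0.0494(77900) + 36.1(36.9) = 6927.55.
∂D/∂P_s = 36.1.
E = (36.1) × (36.9/6927.55) = 0.19228…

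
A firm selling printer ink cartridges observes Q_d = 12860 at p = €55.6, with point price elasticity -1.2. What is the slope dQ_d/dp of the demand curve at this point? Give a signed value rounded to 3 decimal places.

-277.554

Ed = (dQ_d/dp)·(p/Q_d) ⇒ dQ_d/dp = Ed·Q_d/p = (-1.2)·12860/55.6 = -277.55395…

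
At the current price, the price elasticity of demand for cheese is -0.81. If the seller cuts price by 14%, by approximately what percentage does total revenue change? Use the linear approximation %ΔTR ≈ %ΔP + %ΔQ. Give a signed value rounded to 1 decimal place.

%ΔQ ≈ Ed × %ΔP = (-0.81) × (-14%) = +11.3400%
%ΔTR ≈ %ΔP + %ΔQ = (-14%) + (+11.3400%) = -2.6600%

-2.7%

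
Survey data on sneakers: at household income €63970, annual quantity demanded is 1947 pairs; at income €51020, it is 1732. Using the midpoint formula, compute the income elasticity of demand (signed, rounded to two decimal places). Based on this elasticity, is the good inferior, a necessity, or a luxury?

0.52; necessity

%ΔQ = (1732 − 1947)/[( 1947 + 1732)/2] = -215/1839.5 = -0.116879…
%ΔIncome = (51020 − 63970)/[( 63970 + 51020)/2] = -12950/57495 = -0.225236…
E_income = (-215/1839.5) / (-12950/57495) = 0.5189…
0 < E_income < 1 ⇒ normal good, necessity.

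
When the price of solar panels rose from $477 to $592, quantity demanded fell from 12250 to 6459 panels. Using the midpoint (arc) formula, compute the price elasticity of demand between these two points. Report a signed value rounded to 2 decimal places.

%ΔQ = (6459 − 12250) / [(12250 + 6459)/2] = -5791/9354.5 = -0.619060…
%ΔP = (592 − 477) / [(477 + 592)/2] = 115/534.5 = 0.215154…
Arc Ed = %ΔQ / %ΔP = (-5791/9354.5) / (115/534.5) = -2.8772…

-2.88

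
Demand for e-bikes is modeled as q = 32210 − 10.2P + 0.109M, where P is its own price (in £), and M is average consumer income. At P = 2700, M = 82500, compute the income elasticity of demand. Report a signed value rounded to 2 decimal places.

0.66

At the given values, q = 32210 − 10.2(2700) + 0.109(82500) = 13662.5.
∂q/∂M = 0.109.
E = (0.109) × (82500/13662.5) = 0.6581…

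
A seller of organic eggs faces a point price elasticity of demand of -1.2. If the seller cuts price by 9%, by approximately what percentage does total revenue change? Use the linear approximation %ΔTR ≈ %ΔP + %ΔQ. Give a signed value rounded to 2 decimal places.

+1.80%

%ΔQ ≈ Ed × %ΔP = (-1.2) × (-9%) = +10.8000%
%ΔTR ≈ %ΔP + %ΔQ = (-9%) + (+10.8000%) = +1.8000%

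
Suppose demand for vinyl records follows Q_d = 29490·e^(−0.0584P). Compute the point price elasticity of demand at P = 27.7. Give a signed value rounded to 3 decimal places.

dQ_d/dP = −0.0584·Q_d = -341.616. At P = 27.7, Q_d = 5849.59.
Ed = (dQ_d/dP)·(P/Q_d) = (-341.616) × (27.7/5849.59) = -1.61768

-1.618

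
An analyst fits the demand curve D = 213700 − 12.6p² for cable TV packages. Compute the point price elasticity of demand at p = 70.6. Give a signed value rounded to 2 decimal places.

-0.83

dD/dp = −2·12.6·p = -1779.12. At p = 70.6, D = 150897.064.
Ed = (dD/dp)·(p/D) = (-1779.12) × (70.6/150897.064) = -0.8323…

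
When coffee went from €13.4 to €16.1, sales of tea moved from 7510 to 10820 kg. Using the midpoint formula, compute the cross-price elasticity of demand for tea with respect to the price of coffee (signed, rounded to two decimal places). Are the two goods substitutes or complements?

1.97; substitutes

%ΔQ_{tea} = (10820 − 7510)/avg = 3310/9165 = 0.361156…
%ΔP_{coffee} = (16.1 − 13.4)/avg = 2.7/14.75 = 0.183050…
E_cross = (3310/9165) / (2.7/14.75) = 1.9729…
E_cross > 0 ⇒ the goods are substitutes.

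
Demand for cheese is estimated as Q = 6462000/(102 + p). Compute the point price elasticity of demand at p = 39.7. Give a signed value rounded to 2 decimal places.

-0.28

dQ/dp = −6462000/(102 + p)² = -321.831. At p = 39.7, Q = 45603.4.
Ed = (dQ/dp)·(p/Q) = (-321.831) × (39.7/45603.4) = -0.2801…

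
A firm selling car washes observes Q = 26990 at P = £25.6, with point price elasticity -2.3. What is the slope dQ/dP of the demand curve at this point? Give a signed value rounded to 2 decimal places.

Ed = (dQ/dP)·(P/Q) ⇒ dQ/dP = Ed·Q/P = (-2.3)·26990/25.6 = -2424.8828…

-2424.88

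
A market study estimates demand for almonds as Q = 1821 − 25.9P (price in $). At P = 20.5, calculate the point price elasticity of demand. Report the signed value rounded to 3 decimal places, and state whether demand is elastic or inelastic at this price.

dQ/dP = −25.9. At P = 20.5, Q = 1821 − 25.9(20.5) = 1290.05.
Ed = (dQ/dP)·(P/Q) = −25.9 × (20.5/1290.05) = -0.41157…
|Ed| = 0.412 < 1, so demand is inelastic.

-0.412; inelastic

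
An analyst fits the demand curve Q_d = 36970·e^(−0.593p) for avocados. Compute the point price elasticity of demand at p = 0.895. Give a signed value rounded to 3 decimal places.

-0.531

dQ_d/dp = −0.593·Q_d = -12894.6. At p = 0.895, Q_d = 21744.7.
Ed = (dQ_d/dp)·(p/Q_d) = (-12894.6) × (0.895/21744.7) = -0.53073…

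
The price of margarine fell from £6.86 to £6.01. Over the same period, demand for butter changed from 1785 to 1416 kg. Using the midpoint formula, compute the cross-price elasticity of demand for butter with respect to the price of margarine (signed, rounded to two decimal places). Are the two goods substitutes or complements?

1.75; substitutes

%ΔQ_{butter} = (1416 − 1785)/avg = -369/1600.5 = -0.230552…
%ΔP_{margarine} = (6.01 − 6.86)/avg = -0.85/6.435 = -0.132090…
E_cross = (-369/1600.5) / (-0.85/6.435) = 1.7454…
E_cross > 0 ⇒ the goods are substitutes.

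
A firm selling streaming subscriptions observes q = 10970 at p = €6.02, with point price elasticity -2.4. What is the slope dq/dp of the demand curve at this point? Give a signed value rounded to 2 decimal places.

Ed = (dq/dp)·(p/q) ⇒ dq/dp = Ed·q/p = (-2.4)·10970/6.02 = -4373.4219…

-4373.42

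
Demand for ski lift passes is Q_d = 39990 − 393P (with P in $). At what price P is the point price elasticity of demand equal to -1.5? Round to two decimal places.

Ed = −393P/(39990 − 393P). Set this equal to -1.5:
393P = 1.5·(39990 − 393P) ⇒ 393P(1 + 1.5) = 1.5·39990
P = 1.5·39990 / (393·2.5) = 61.0534…

61.05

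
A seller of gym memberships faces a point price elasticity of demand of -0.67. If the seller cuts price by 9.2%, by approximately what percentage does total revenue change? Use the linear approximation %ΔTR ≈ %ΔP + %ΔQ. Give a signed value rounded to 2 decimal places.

-3.04%

%ΔQ ≈ Ed × %ΔP = (-0.67) × (-9.2%) = +6.1640%
%ΔTR ≈ %ΔP + %ΔQ = (-9.2%) + (+6.1640%) = -3.0360%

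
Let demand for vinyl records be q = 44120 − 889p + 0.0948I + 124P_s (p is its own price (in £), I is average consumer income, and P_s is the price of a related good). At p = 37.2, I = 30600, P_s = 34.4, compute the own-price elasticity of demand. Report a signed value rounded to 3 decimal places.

-1.816

At the given values, q = 44120 − 889(37.2) + 0.0948(30600) + 124(34.4) = 18215.68.
∂q/∂p = −889.
E = (-889) × (37.2/18215.68) = -1.81551…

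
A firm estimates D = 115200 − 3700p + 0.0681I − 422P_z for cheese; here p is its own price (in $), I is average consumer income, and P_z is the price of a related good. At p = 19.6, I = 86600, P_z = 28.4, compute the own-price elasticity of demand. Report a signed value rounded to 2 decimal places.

At the given values, D = 115200 − 3700(19.6) + 0.0681(86600) − 422(28.4) = 36592.66.
∂D/∂p = −3700.
E = (-3700) × (19.6/36592.66) = -1.9818…

-1.98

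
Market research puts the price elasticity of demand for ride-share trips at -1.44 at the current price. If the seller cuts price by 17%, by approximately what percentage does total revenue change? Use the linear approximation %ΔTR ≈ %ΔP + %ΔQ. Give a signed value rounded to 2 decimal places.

+7.48%

%ΔQ ≈ Ed × %ΔP = (-1.44) × (-17%) = +24.4800%
%ΔTR ≈ %ΔP + %ΔQ = (-17%) + (+24.4800%) = +7.4800%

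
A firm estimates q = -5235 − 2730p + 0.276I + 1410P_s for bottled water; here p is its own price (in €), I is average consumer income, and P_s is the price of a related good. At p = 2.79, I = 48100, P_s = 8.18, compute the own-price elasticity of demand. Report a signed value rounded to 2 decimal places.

At the given values, q = -5235 − 2730(2.79) + 0.276(48100) + 1410(8.18) = 11957.7.
∂q/∂p = −2730.
E = (-2730) × (2.79/11957.7) = -0.6369…

-0.64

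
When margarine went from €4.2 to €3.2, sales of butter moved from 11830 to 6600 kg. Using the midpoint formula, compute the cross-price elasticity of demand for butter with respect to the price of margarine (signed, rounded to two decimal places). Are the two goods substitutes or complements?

2.10; substitutes

%ΔQ_{butter} = (6600 − 11830)/avg = -5230/9215 = -0.567552…
%ΔP_{margarine} = (3.2 − 4.2)/avg = -1/3.7 = -0.270270…
E_cross = (-5230/9215) / (-1/3.7) = 2.0999…
E_cross > 0 ⇒ the goods are substitutes.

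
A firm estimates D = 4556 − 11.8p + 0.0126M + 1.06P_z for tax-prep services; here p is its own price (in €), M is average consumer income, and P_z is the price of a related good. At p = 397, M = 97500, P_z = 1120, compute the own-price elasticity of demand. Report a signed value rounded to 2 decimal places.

At the given values, D = 4556 − 11.8(397) + 0.0126(97500) + 1.06(1120) = 2287.1.
∂D/∂p = −11.8.
E = (-11.8) × (397/2287.1) = -2.0482…

-2.05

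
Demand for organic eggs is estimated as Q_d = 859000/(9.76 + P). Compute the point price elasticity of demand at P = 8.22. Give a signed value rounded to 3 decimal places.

-0.457

dQ_d/dP = −859000/(9.76 + P)² = -2657.14. At P = 8.22, Q_d = 47775.3.
Ed = (dQ_d/dP)·(P/Q_d) = (-2657.14) × (8.22/47775.3) = -0.45717…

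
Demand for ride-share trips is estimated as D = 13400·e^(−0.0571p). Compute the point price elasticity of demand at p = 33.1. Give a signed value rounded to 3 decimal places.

-1.890

dD/dp = −0.0571·D = -115.59. At p = 33.1, D = 2024.34.
Ed = (dD/dp)·(p/D) = (-115.59) × (33.1/2024.34) = -1.89001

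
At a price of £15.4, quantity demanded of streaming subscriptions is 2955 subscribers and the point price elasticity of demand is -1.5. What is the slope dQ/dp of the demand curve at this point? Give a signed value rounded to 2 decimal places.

-287.82

Ed = (dQ/dp)·(p/Q) ⇒ dQ/dp = Ed·Q/p = (-1.5)·2955/15.4 = -287.8246…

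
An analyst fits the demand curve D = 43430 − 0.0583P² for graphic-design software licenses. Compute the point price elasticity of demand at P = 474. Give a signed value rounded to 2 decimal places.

dD/dP = −2·0.0583·P = -55.2684. At P = 474, D = 30331.3892.
Ed = (dD/dP)·(P/D) = (-55.2684) × (474/30331.3892) = -0.8637…

-0.86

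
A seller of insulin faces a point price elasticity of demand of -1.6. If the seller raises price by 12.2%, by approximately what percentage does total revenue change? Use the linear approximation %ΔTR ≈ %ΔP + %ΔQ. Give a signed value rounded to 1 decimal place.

-7.3%

%ΔQ ≈ Ed × %ΔP = (-1.6) × (+12.2%) = -19.5200%
%ΔTR ≈ %ΔP + %ΔQ = (+12.2%) + (-19.5200%) = -7.3200%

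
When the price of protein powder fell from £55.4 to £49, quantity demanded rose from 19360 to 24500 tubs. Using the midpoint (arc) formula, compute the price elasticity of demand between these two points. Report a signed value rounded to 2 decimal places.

%ΔQ = (24500 − 19360) / [(19360 + 24500)/2] = 5140/21930 = 0.234382…
%ΔP = (49 − 55.4) / [(55.4 + 49)/2] = -6.4/52.2 = -0.122605…
Arc Ed = %ΔQ / %ΔP = (5140/21930) / (-6.4/52.2) = -1.9116…

-1.91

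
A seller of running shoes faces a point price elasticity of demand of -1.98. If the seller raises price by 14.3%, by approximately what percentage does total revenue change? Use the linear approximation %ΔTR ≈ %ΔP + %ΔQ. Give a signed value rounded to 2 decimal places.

%ΔQ ≈ Ed × %ΔP = (-1.98) × (+14.3%) = -28.3140%
%ΔTR ≈ %ΔP + %ΔQ = (+14.3%) + (-28.3140%) = -14.0140%

-14.01%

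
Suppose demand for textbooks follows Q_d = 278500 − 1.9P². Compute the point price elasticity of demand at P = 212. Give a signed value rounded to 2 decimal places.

dQ_d/dP = −2·1.9·P = -805.6. At P = 212, Q_d = 193106.4.
Ed = (dQ_d/dP)·(P/Q_d) = (-805.6) × (212/193106.4) = -0.8844…

-0.88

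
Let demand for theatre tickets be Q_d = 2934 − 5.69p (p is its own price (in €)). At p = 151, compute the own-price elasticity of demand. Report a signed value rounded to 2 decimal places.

At the given values, Q_d = 2934 − 5.69(151) = 2074.81.
∂Q_d/∂p = −5.69.
E = (-5.69) × (151/2074.81) = -0.4141…

-0.41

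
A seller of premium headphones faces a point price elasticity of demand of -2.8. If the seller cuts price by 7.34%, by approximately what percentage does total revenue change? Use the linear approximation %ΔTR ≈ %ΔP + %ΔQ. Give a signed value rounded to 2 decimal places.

+13.21%

%ΔQ ≈ Ed × %ΔP = (-2.8) × (-7.34%) = +20.5520%
%ΔTR ≈ %ΔP + %ΔQ = (-7.34%) + (+20.5520%) = +13.2120%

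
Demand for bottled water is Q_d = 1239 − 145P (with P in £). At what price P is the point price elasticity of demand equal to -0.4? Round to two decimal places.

Ed = −145P/(1239 − 145P). Set this equal to -0.4:
145P = 0.4·(1239 − 145P) ⇒ 145P(1 + 0.4) = 0.4·1239
P = 0.4·1239 / (145·1.4) = 2.4413…

2.44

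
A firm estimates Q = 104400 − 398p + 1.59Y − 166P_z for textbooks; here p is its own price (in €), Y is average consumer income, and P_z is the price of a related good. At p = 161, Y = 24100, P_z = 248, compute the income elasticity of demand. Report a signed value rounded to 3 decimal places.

1.023

At the given values, Q = 104400 − 398(161) + 1.59(24100) − 166(248) = 37473.
∂Q/∂Y = 1.59.
E = (1.59) × (24100/37473) = 1.02257…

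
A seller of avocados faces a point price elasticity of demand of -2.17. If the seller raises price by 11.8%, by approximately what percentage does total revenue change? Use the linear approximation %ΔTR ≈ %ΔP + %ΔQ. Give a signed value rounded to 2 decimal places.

%ΔQ ≈ Ed × %ΔP = (-2.17) × (+11.8%) = -25.6060%
%ΔTR ≈ %ΔP + %ΔQ = (+11.8%) + (-25.6060%) = -13.8060%

-13.81%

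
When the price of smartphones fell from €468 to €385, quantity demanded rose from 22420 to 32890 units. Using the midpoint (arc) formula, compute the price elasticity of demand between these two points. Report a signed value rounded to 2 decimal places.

-1.95

%ΔQ = (32890 − 22420) / [(22420 + 32890)/2] = 10470/27655 = 0.378593…
%ΔP = (385 − 468) / [(468 + 385)/2] = -83/426.5 = -0.194607…
Arc Ed = %ΔQ / %ΔP = (10470/27655) / (-83/426.5) = -1.9454…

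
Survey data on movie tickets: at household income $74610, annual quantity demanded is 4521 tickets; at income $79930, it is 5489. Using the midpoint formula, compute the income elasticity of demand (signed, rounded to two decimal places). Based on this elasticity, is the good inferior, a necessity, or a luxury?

%ΔQ = (5489 − 4521)/[( 4521 + 5489)/2] = 968/5005 = 0.193406…
%ΔIncome = (79930 − 74610)/[( 74610 + 79930)/2] = 5320/77270 = 0.068849…
E_income = (968/5005) / (5320/77270) = 2.8091…
E_income > 1 ⇒ normal good, luxury.

2.81; luxury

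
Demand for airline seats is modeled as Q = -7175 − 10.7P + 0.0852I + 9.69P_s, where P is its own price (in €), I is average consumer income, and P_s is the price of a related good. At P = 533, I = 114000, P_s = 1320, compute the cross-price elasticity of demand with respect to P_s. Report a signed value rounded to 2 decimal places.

At the given values, Q = -7175 − 10.7(533) + 0.0852(114000) + 9.69(1320) = 9625.5.
∂Q/∂P_s = 9.69.
E = (9.69) × (1320/9625.5) = 1.3288…

1.33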